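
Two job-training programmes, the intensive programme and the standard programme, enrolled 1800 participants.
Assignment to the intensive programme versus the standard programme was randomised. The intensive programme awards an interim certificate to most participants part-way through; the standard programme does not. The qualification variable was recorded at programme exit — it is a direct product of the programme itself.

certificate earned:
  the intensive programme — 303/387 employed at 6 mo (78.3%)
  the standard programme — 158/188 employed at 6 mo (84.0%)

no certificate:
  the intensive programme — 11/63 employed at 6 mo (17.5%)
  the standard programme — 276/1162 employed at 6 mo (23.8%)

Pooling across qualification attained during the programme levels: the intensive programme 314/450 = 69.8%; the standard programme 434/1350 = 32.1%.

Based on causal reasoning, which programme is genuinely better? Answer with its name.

Within every qualification attained during the programme level the standard programme has the higher rate, yet pooled the intensive programme does — Simpson's reversal.
Because the programme influences qualification attained during the programme, qualification attained during the programme is a post-treatment mediator, not a confounder. Stratifying on it would bias the estimate; the causal effect is the crude pooled difference.
Pooled: the intensive programme 69.8% vs the standard programme 32.1%; the intensive programme is higher overall.

the intensive programme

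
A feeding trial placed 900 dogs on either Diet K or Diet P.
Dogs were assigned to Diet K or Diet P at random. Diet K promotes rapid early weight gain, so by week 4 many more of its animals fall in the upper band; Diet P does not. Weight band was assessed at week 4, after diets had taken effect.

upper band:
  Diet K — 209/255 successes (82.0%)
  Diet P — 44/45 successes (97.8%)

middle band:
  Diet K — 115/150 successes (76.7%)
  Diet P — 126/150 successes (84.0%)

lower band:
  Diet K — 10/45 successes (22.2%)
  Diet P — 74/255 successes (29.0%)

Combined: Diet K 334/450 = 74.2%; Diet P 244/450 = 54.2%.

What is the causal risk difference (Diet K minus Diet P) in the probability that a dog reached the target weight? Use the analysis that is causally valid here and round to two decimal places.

Stratifying would compare diets among dogs the diets themselves sorted into week-4 weight band groups — a form of selection on an intermediate. The unconditioned pooled rates give the total causal effect.
The causal difference is the pooled difference: 0.742 − 0.542 = +0.200.

+0.20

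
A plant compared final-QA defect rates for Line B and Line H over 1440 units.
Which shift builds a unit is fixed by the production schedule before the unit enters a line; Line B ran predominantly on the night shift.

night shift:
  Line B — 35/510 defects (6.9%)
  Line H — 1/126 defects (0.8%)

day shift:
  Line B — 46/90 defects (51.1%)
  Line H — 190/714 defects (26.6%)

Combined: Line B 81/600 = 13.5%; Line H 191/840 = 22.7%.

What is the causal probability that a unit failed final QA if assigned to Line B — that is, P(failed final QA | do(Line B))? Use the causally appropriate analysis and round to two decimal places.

The stratified and pooled comparisons disagree (Line H wins within each shift; Line B wins overall), so the answer turns on the causal role of shift.
The imbalance in shift arose from how units were allocated, not from anything the line did; and shift independently affects the outcome. The pooled gap is confounded — condition on shift.
Standardising Line B to the population shift mix: 0.442·35/510 + 0.558·46/90 = 0.316.

0.32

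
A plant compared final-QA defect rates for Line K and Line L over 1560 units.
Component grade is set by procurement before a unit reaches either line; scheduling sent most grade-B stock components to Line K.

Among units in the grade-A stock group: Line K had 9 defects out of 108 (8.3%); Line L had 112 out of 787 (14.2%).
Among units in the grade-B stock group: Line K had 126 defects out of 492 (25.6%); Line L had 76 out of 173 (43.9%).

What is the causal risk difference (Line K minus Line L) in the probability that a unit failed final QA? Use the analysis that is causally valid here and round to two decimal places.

The stratified and pooled comparisons disagree (Line K wins within each component grade; Line L wins overall), so the answer turns on the causal role of component grade.
Since component grade is a pre-existing factor (not a product of the line) and it affects the outcome on its own, it is a confounder. The stratified rates, not the pooled rate, identify the causal effect.
Adjusting over the population distribution of component grade: 0.574·(0.083−0.142) + 0.426·(0.256−0.439) = -0.112.

-0.11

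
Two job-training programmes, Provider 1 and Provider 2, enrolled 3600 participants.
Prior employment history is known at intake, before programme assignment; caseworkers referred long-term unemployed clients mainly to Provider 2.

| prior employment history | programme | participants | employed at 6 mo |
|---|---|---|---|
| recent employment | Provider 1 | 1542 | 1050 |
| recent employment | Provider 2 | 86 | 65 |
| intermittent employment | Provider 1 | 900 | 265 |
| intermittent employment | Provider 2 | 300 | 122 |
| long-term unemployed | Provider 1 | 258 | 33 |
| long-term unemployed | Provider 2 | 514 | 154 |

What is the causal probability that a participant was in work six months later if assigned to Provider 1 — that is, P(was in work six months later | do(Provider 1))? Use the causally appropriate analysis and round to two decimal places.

Here prior employment history is a common cause — it drives both which programme a case falls under and the outcome. The crude comparison mixes populations; the stratum-specific rates are the causally relevant ones.
Standardising Provider 1 to the population prior employment history mix: 0.452·1050/1542 + 0.333·265/900 + 0.214·33/258 = 0.434.

0.43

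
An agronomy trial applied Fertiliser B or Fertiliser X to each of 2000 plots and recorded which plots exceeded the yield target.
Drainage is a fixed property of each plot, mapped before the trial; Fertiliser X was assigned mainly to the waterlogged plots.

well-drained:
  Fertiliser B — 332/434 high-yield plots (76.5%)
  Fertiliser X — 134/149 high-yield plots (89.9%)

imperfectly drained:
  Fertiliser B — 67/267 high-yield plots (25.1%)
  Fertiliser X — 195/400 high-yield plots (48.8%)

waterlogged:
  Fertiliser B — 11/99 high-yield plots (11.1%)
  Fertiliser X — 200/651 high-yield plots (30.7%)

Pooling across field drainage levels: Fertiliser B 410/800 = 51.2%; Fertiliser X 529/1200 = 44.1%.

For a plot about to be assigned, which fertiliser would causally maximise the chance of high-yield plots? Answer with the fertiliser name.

Fertiliser X

Fertiliser X is higher inside every field drainage stratum but Fertiliser B is higher in aggregate. Whether to stratify depends on how field drainage relates to the fertiliser.
The imbalance in field drainage arose from how plots were allocated, not from anything the fertiliser did; and field drainage independently affects the outcome. The pooled gap is confounded — condition on field drainage.
Within each level — well-drained: 76.5% vs 89.9%; imperfectly drained: 25.1% vs 48.8%; waterlogged: 11.1% vs 30.7% — Fertiliser X is higher every time.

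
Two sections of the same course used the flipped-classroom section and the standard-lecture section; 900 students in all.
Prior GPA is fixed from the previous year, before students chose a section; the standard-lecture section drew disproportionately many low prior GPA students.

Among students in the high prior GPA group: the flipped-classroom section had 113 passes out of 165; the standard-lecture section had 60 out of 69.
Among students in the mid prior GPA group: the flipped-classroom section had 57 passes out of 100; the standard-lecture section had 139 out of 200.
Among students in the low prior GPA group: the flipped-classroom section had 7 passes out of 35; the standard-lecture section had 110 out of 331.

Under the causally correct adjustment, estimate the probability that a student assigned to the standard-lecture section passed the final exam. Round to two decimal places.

0.59

The stratified and pooled comparisons disagree (the standard-lecture section wins within each prior GPA band; the flipped-classroom section wins overall), so the answer turns on the causal role of prior GPA band.
Nothing the teaching method does changes prior GPA band; the imbalance is an allocation artefact. With prior GPA band also predicting the outcome, the pooled figure is confounded, and the within-stratum comparison is the causal one.
Standardising the standard-lecture section to the population prior GPA band mix: 0.260·60/69 + 0.333·139/200 + 0.407·110/331 = 0.593.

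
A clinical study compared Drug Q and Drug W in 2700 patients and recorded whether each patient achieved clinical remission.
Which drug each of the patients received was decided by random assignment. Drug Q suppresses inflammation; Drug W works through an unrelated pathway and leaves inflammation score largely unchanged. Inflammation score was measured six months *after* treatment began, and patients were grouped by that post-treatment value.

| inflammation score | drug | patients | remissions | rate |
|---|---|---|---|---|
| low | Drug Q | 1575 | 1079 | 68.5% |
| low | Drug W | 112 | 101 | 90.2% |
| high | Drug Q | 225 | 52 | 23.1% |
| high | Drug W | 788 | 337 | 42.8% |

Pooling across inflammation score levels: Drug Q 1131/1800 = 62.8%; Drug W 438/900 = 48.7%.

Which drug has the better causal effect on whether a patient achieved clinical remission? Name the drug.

Inflammation score is recorded after the drug and is itself shifted by it — it sits on the causal path from drug to outcome. Conditioning on a mediator would strip out part of the effect we want; the pooled comparison gives the total causal effect.
Pooled: Drug Q 62.8% vs Drug W 48.7%; Drug Q is higher overall.

Drug Q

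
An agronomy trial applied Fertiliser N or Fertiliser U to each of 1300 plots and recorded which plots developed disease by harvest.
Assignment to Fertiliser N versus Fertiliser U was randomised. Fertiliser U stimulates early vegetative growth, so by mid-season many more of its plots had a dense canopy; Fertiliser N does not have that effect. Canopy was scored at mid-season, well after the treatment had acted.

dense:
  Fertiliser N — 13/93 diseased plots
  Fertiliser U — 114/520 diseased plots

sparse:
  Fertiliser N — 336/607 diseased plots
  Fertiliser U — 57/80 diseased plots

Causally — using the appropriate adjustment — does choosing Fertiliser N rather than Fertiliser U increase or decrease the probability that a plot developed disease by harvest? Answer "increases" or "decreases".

The distribution of mid-season canopy is itself part of what the fertiliser does — it is an intermediate outcome. Holding it fixed would remove that part of the effect; the total effect is the pooled difference.
Pooled: Fertiliser N 49.9% vs Fertiliser U 28.5%; Fertiliser U is lower overall.

increases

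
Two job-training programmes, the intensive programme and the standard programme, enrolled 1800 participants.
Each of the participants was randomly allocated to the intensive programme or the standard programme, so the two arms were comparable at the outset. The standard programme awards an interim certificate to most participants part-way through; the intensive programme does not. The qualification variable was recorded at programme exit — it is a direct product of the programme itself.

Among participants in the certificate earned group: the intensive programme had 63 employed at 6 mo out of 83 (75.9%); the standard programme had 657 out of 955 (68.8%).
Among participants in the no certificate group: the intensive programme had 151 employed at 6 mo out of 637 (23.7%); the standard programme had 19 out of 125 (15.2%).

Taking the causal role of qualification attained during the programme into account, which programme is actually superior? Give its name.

the standard programme

The stratified and pooled comparisons disagree (the intensive programme wins within each qualification attained during the programme; the standard programme wins overall), so the answer turns on the causal role of qualification attained during the programme.
Qualification attained during the programme is downstream of the programme. One should not condition on a consequence of treatment, so the overall rates are the right comparison.
Pooled: the intensive programme 29.7% vs the standard programme 62.6%; the standard programme is higher overall.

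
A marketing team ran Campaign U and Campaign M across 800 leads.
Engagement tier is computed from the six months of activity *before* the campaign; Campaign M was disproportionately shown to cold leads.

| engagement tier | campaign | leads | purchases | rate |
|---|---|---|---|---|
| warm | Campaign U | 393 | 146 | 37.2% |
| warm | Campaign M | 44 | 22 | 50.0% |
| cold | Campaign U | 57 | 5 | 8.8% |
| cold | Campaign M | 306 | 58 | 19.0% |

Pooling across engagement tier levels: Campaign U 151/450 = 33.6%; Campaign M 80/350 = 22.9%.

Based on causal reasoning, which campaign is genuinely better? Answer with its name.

Within every engagement tier level Campaign M has the higher rate, yet pooled Campaign U does — Simpson's reversal.
Nothing the campaign does changes engagement tier; the imbalance is an allocation artefact. With engagement tier also predicting the outcome, the pooled figure is confounded, and the within-stratum comparison is the causal one.
Within each level — warm: 37.2% vs 50.0%; cold: 8.8% vs 19.0% — Campaign M is higher every time.

Campaign M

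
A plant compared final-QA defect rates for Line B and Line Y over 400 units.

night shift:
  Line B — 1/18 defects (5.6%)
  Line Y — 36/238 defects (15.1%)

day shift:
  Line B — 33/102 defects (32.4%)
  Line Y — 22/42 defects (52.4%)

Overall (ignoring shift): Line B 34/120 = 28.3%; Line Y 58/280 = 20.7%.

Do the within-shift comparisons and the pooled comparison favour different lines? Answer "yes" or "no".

yes

Within each shift level (night shift 5.6% vs 15.1%; day shift 32.4% vs 52.4%), Line B has the lower rate every time. Pooled: 28.3% vs 20.7% — Line Y has the lower rate overall. The two comparisons disagree.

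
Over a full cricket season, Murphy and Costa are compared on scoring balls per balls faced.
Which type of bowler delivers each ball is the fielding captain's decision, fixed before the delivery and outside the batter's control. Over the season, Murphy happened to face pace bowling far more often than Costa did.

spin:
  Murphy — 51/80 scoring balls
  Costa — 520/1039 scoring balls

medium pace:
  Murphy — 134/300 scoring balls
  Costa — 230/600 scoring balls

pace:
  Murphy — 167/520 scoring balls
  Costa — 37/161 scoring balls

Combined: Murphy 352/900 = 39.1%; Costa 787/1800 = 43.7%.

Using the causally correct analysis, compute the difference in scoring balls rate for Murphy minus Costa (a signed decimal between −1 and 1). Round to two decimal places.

+0.10

Within every bowling type level Murphy has the higher rate, yet pooled Costa does — Simpson's reversal.
The imbalance in bowling type arose from how balls faced were allocated, not from anything the player did; and bowling type independently affects the outcome. The pooled gap is confounded — condition on bowling type.
Adjusting over the population distribution of bowling type: 0.414·(0.637−0.500) + 0.333·(0.447−0.383) + 0.252·(0.321−0.230) = +0.101.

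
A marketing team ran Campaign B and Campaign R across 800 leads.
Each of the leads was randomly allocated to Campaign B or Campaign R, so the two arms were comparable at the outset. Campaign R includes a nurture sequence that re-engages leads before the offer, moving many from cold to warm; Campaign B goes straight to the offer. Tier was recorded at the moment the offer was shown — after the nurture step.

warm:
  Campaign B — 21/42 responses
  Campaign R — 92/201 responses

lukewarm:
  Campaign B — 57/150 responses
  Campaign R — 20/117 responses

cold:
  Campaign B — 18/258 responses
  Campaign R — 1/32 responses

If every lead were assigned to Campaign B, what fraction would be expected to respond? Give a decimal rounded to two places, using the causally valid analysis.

0.21

Stratifying would compare campaigns among leads the campaigns themselves sorted into engagement tier groups — a form of selection on an intermediate. The unconditioned pooled rates give the total causal effect.
So P(outcome | do(Campaign B)) is just the pooled rate for Campaign B: 96/450 = 0.213.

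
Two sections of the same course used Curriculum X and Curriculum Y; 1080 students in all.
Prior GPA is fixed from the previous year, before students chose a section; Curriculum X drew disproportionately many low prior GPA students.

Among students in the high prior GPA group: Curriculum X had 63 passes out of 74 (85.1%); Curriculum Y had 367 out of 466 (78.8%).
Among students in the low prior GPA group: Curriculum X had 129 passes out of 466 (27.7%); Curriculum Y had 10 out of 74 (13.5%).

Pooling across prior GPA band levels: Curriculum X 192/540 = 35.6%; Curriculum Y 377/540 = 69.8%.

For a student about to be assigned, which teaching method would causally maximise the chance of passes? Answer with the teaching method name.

Curriculum X

The imbalance in prior GPA band arose from how students were allocated, not from anything the teaching method did; and prior GPA band independently affects the outcome. The pooled gap is confounded — condition on prior GPA band.
Within each level — high prior GPA: 85.1% vs 78.8%; low prior GPA: 27.7% vs 13.5% — Curriculum X is higher every time.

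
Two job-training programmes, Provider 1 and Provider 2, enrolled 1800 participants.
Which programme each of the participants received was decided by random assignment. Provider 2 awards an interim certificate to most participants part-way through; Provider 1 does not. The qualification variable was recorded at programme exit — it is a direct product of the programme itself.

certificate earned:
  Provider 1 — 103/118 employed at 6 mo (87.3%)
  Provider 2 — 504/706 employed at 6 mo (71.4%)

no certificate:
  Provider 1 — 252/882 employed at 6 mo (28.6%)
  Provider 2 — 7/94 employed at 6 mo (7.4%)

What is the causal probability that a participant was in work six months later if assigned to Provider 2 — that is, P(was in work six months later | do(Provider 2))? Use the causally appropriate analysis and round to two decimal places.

The stratified and pooled comparisons disagree (Provider 1 wins within each qualification attained during the programme; Provider 2 wins overall), so the answer turns on the causal role of qualification attained during the programme.
Qualification attained during the programme here is a post-treatment variable shaped by the programme; conditioning on it would introduce bias rather than remove it. The overall comparison is the causal one.
So P(outcome | do(Provider 2)) is just the pooled rate for Provider 2: 511/800 = 0.639.

0.64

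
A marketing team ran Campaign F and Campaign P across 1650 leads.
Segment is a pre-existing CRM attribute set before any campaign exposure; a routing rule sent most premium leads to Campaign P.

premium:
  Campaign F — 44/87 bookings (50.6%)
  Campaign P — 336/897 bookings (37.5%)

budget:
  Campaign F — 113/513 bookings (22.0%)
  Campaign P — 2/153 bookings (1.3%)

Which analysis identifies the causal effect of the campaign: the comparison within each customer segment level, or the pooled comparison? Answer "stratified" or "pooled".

stratified

The stratified and pooled comparisons disagree (Campaign F wins within each customer segment; Campaign P wins overall), so the answer turns on the causal role of customer segment.
Here customer segment is a common cause — it drives both which campaign a case falls under and the outcome. The crude comparison mixes populations; the stratum-specific rates are the causally relevant ones.
Within each level — premium: 50.6% vs 37.5%; budget: 22.0% vs 1.3% — Campaign F is higher every time.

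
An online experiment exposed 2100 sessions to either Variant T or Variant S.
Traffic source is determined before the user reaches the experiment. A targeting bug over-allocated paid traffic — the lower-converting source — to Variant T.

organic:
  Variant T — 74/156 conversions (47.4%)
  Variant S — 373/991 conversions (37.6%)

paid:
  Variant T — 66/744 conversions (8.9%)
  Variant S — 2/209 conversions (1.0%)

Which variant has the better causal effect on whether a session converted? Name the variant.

Variant T

Here traffic source is a common cause — it drives both which variant a case falls under and the outcome. The crude comparison mixes populations; the stratum-specific rates are the causally relevant ones.
Within each level — organic: 47.4% vs 37.6%; paid: 8.9% vs 1.0% — Variant T is higher every time.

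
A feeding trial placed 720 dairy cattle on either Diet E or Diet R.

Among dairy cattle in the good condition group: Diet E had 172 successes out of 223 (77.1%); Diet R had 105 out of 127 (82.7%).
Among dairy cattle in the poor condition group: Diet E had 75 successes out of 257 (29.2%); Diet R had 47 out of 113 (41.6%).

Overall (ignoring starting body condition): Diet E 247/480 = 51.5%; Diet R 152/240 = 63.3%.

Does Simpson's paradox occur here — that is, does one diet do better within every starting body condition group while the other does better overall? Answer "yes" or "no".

no

Within each starting body condition level (good condition 77.1% vs 82.7%; poor condition 29.2% vs 41.6%), Diet R has the higher rate every time. Pooled: 51.5% vs 63.3% — Diet R has the higher rate overall. They agree.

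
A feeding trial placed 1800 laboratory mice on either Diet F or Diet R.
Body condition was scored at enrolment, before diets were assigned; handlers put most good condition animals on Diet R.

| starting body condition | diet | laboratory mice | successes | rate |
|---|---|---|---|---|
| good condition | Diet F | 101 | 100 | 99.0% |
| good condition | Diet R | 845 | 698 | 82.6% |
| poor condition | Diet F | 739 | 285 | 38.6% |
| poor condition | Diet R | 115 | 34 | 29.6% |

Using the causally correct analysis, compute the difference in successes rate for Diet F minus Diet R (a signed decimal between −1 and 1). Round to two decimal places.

Since starting body condition is a pre-existing factor (not a product of the diet) and it affects the outcome on its own, it is a confounder. The stratified rates, not the pooled rate, identify the causal effect.
Adjusting over the population distribution of starting body condition: 0.526·(0.990−0.826) + 0.474·(0.386−0.296) = +0.129.

+0.13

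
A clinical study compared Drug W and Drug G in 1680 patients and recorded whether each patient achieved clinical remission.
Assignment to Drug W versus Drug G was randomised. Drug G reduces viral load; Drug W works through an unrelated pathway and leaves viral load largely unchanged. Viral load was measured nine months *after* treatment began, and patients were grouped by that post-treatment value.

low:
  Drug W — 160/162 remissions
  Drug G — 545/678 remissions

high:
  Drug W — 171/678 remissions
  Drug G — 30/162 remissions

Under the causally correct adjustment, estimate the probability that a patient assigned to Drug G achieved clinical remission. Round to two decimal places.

Because the drug influences viral load, viral load is a post-treatment mediator, not a confounder. Stratifying on it would bias the estimate; the causal effect is the crude pooled difference.
So P(outcome | do(Drug G)) is just the pooled rate for Drug G: 575/840 = 0.685.

0.68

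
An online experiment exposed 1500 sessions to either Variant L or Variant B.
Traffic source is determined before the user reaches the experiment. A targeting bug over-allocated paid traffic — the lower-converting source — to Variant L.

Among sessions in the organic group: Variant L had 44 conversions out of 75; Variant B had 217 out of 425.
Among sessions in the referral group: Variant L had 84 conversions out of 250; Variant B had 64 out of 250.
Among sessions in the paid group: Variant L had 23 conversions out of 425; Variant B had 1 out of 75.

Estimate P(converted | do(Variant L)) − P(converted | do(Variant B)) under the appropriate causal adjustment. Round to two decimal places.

+0.07

Within every traffic source level Variant L has the higher rate, yet pooled Variant B does — Simpson's reversal.
Here traffic source is a common cause — it drives both which variant a case falls under and the outcome. The crude comparison mixes populations; the stratum-specific rates are the causally relevant ones.
Adjusting over the population distribution of traffic source: 0.333·(0.587−0.511) + 0.333·(0.336−0.256) + 0.333·(0.054−0.013) = +0.066.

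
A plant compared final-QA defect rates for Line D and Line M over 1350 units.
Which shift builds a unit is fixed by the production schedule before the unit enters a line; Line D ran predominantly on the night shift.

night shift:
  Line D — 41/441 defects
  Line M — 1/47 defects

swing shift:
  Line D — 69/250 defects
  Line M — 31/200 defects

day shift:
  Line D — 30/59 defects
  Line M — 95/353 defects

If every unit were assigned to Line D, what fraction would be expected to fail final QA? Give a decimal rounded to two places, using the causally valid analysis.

Since shift is a pre-existing factor (not a product of the line) and it affects the outcome on its own, it is a confounder. The stratified rates, not the pooled rate, identify the causal effect.
Standardising Line D to the population shift mix: 0.361·41/441 + 0.333·69/250 + 0.305·30/59 = 0.281.

0.28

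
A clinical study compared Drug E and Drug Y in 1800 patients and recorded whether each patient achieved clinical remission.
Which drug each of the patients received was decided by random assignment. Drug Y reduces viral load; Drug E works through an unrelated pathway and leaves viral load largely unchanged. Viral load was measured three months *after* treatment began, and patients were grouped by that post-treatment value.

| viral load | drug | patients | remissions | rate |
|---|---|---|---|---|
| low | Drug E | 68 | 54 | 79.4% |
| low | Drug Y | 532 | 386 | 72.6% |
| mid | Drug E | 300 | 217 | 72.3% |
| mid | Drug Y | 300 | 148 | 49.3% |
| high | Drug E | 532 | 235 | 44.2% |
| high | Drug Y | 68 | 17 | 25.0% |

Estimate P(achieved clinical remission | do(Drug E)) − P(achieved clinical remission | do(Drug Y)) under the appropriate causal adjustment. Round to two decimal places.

-0.05

The viral load-specific comparison favours Drug E throughout, but the pooled figures favour Drug Y. The question is whether to condition on viral load.
Viral load is downstream of the drug. One should not condition on a consequence of treatment, so the overall rates are the right comparison.
The causal difference is the pooled difference: 0.562 − 0.612 = -0.050.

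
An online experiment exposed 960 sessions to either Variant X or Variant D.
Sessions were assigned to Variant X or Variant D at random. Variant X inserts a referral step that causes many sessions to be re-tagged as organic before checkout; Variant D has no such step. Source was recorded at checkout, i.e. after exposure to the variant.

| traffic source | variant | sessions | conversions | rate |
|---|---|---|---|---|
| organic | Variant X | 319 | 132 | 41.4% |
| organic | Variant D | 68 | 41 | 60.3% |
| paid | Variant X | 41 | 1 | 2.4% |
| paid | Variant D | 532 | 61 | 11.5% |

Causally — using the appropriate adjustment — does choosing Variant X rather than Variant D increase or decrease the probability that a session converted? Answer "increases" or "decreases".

Because the variant influences traffic source, traffic source is a post-treatment mediator, not a confounder. Stratifying on it would bias the estimate; the causal effect is the crude pooled difference.
Pooled: Variant X 36.9% vs Variant D 17.0%; Variant X is higher overall.

increases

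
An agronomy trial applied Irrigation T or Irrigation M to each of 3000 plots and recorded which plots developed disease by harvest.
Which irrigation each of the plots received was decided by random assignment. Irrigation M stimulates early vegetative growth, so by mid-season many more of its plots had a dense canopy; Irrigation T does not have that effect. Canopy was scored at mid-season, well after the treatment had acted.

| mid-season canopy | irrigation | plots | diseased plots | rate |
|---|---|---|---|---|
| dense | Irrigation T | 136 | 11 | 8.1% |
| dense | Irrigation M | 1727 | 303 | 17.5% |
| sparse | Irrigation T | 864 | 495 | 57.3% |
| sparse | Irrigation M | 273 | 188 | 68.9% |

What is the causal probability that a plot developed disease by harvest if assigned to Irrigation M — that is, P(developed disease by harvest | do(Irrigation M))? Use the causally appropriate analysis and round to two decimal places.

The stratified and pooled comparisons disagree (Irrigation T wins within each mid-season canopy; Irrigation M wins overall), so the answer turns on the causal role of mid-season canopy.
Stratifying would compare irrigations among plots the irrigations themselves sorted into mid-season canopy groups — a form of selection on an intermediate. The unconditioned pooled rates give the total causal effect.
So P(outcome | do(Irrigation M)) is just the pooled rate for Irrigation M: 491/2000 = 0.245.

0.25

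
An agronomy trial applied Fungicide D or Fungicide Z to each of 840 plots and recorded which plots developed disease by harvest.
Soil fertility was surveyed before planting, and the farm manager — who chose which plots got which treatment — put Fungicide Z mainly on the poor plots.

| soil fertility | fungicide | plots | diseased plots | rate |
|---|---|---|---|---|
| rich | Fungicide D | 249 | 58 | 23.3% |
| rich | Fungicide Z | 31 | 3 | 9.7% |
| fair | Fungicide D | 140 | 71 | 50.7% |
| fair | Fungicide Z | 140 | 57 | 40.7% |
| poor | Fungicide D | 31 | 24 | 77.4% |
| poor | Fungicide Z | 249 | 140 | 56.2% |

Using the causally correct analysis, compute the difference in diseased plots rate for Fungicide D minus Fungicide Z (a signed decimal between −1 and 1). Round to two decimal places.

Soil fertility satisfies the back-door criterion: it is not a descendant of the fungicide, and it blocks the spurious path from fungicide to outcome. Adjusting for it (i.e., using the within-soil fertility rates) gives the causal effect.
Adjusting over the population distribution of soil fertility: 0.333·(0.233−0.097) + 0.333·(0.507−0.407) + 0.333·(0.774−0.562) = +0.149.

+0.15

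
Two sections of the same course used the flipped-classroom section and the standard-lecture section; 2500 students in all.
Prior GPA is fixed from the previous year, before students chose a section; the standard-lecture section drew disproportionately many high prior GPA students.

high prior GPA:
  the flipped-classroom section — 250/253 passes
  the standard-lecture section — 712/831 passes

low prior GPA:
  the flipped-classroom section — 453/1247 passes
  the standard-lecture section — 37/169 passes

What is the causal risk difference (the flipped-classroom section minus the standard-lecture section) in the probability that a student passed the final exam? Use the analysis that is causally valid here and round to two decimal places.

The imbalance in prior GPA band arose from how students were allocated, not from anything the teaching method did; and prior GPA band independently affects the outcome. The pooled gap is confounded — condition on prior GPA band.
Adjusting over the population distribution of prior GPA band: 0.434·(0.988−0.857) + 0.566·(0.363−0.219) = +0.139.

+0.14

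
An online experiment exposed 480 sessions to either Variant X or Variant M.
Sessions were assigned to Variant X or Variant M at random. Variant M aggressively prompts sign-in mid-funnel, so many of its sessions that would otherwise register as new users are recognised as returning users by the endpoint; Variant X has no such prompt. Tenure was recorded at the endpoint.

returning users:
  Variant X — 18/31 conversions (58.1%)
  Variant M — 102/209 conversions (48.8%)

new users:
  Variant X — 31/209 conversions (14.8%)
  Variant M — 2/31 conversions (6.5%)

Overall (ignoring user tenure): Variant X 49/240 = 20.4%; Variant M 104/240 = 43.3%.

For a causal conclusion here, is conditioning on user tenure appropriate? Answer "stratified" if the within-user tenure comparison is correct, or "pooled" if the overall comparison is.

pooled

User tenure here is a post-treatment variable shaped by the variant; conditioning on it would introduce bias rather than remove it. The overall comparison is the causal one.
Pooled: Variant X 20.4% vs Variant M 43.3%; Variant M is higher overall.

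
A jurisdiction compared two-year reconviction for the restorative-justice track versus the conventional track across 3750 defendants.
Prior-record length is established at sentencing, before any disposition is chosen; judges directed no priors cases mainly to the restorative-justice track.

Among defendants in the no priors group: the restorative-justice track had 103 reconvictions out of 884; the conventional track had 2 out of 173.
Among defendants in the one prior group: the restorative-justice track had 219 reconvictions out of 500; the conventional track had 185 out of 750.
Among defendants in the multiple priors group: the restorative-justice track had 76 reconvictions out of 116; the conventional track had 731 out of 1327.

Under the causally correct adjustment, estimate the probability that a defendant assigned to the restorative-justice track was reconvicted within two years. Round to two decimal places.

0.43

The prior-record length-specific comparison favours the conventional track throughout, but the pooled figures favour the restorative-justice track. The question is whether to condition on prior-record length.
The imbalance in prior-record length arose from how defendants were allocated, not from anything the disposition did; and prior-record length independently affects the outcome. The pooled gap is confounded — condition on prior-record length.
Standardising the restorative-justice track to the population prior-record length mix: 0.282·103/884 + 0.333·219/500 + 0.385·76/116 = 0.431.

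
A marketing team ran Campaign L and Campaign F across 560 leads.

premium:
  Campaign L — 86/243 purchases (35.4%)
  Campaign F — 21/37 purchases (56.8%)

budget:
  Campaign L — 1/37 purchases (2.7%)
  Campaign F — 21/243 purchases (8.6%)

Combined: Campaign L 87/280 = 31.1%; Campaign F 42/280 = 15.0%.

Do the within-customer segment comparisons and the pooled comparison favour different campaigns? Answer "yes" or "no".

Within each customer segment level (premium 35.4% vs 56.8%; budget 2.7% vs 8.6%), Campaign F has the higher rate every time. Pooled: 31.1% vs 15.0% — Campaign L has the higher rate overall. The two comparisons disagree.

yes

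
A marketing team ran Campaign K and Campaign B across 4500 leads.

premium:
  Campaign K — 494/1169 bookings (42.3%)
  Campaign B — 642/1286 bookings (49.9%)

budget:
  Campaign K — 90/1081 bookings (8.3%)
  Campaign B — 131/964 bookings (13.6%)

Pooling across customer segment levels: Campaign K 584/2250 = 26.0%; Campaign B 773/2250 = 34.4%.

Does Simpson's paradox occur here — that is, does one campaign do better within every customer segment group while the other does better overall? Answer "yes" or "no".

no

Within each customer segment level (premium 42.3% vs 49.9%; budget 8.3% vs 13.6%), Campaign B has the higher rate every time. Pooled: 26.0% vs 34.4% — Campaign B has the higher rate overall. They agree.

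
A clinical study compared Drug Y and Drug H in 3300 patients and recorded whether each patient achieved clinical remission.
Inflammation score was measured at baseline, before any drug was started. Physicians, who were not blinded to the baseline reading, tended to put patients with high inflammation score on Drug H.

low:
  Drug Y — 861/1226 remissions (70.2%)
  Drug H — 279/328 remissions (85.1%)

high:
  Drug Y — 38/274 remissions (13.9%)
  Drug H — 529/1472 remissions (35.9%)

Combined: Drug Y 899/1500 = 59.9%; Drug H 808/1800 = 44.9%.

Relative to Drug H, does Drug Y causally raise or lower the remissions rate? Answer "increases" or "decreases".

Since inflammation score is a pre-existing factor (not a product of the drug) and it affects the outcome on its own, it is a confounder. The stratified rates, not the pooled rate, identify the causal effect.
Within each level — low: 70.2% vs 85.1%; high: 13.9% vs 35.9% — Drug H is higher every time.

decreases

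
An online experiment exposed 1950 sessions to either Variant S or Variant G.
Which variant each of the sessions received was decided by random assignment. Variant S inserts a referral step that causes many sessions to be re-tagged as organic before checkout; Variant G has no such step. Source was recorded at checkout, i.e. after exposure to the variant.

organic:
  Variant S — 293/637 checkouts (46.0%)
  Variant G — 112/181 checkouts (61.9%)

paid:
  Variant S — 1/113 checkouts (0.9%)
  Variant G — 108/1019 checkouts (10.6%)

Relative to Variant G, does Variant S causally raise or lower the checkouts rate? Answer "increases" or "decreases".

Within every traffic source level Variant G has the higher rate, yet pooled Variant S does — Simpson's reversal.
Stratifying would compare variants among sessions the variants themselves sorted into traffic source groups — a form of selection on an intermediate. The unconditioned pooled rates give the total causal effect.
Pooled: Variant S 39.2% vs Variant G 18.3%; Variant S is higher overall.

increases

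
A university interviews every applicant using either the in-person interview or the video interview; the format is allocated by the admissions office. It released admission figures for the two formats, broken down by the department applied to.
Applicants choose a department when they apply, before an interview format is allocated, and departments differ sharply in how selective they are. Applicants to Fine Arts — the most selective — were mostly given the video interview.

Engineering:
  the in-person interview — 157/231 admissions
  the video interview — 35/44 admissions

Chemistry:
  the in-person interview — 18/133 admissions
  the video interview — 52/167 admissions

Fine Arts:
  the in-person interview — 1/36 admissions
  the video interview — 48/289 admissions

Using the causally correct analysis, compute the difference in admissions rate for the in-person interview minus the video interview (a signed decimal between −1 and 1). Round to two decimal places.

the video interview is higher inside every department stratum but the in-person interview is higher in aggregate. Whether to stratify depends on how department relates to the interview format.
Here department is a common cause — it drives both which interview format a case falls under and the outcome. The crude comparison mixes populations; the stratum-specific rates are the causally relevant ones.
Adjusting over the population distribution of department: 0.306·(0.680−0.795) + 0.333·(0.135−0.311) + 0.361·(0.028−0.166) = -0.144.

-0.14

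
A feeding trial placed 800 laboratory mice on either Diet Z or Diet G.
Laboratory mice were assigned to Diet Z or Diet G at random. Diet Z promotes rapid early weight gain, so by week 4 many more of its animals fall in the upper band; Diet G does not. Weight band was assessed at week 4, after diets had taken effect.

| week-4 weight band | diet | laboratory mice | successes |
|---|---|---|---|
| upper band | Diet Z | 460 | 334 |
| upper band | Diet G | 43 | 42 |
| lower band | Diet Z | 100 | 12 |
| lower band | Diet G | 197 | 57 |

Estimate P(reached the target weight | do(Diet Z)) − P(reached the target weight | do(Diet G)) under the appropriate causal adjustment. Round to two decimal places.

The distribution of week-4 weight band is itself part of what the diet does — it is an intermediate outcome. Holding it fixed would remove that part of the effect; the total effect is the pooled difference.
The causal difference is the pooled difference: 0.618 − 0.412 = +0.205.

+0.21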